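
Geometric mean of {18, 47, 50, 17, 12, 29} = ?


Product = 18 × 47 × 50 × 17 × 12 × 29 = 250246800
GM = 250246800^(1/6) = 25.1031

GM = 25.1031


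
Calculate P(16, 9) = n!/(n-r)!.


P(16,9) = 16!/7!
= 20922789888000/5040
= 4151347200

P(16,9) = 4151347200


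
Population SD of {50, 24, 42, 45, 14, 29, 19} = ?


Mean = 31.8571
Variance = 165.5510
SD = sqrt(165.5510) = 12.8667

SD = 12.8667


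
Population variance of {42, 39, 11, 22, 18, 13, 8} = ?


Mean = 21.8571
Squared deviations: 405.7347, 293.8776, 117.8776, 0.0204, 14.8776, 78.4490, 192.0204
Sum = 1102.8571
Variance = 1102.8571/7 = 157.5510

Variance = 157.5510


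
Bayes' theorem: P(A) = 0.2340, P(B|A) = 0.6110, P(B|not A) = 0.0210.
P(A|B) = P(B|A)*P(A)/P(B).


P(B) = P(B|A)*P(A) + P(B|A')*P(A')
= 0.6110*0.2340 + 0.0210*0.7660
= 0.142974 + 0.016086 = 0.159060
P(A|B) = 0.142974/0.159060 = 0.8989

P(A|B) = 0.8989


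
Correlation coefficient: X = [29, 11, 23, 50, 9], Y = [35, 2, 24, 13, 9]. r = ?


Mean X = 24.4000, Mean Y = 16.6000
SD X = 14.800000, SD Y = 11.637869
Cov = 58.960000
r = 58.960000/(14.800000*11.637869) = 0.3423

r = 0.3423


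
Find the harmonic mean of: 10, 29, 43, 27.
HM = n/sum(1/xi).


Sum of reciprocals = 1/10 + 1/29 + 1/43 + 1/27 = 0.194776
HM = 4/0.194776 = 20.5365

HM = 20.5365


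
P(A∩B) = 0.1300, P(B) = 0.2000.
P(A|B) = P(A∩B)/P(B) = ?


P(A|B) = 0.1300/0.2000 = 0.6500

P(A|B) = 0.6500


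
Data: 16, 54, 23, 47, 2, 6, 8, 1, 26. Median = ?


Sorted: 1, 2, 6, 8, 16, 23, 26, 47, 54
n = 9 (odd)
Middle value = 16

Median = 16


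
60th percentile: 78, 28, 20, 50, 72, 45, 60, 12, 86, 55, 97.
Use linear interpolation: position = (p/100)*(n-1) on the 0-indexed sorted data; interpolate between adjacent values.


Sorted: 12, 20, 28, 45, 50, 55, 60, 72, 78, 86, 97
n = 11
Index = 60/100 * 10 = 6.0000
Lower = data[6] = 60, Upper = data[7] = 72
P60 = 60 + 0*(12) = 60.0000

P60 = 60.0000


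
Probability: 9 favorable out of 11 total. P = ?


P = 9/11 = 0.8182

P = 0.8182


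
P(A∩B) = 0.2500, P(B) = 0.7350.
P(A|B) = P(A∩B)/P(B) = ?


P(A|B) = 0.2500/0.7350 = 0.3401

P(A|B) = 0.3401


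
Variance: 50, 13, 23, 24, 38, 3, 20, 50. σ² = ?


Mean = 27.6250
Squared deviations: 500.6406, 213.8906, 21.3906, 13.1406, 107.6406, 606.3906, 58.1406, 500.6406
Sum = 2021.8750
Variance = 2021.8750/8 = 252.7344

Variance = 252.7344


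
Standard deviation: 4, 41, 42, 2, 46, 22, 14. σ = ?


Mean = 24.4286
Variance = 297.6735
SD = sqrt(297.6735) = 17.2532

SD = 17.2532


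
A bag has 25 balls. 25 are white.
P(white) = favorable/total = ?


P = 25/25 = 1.0000

P = 1.0000


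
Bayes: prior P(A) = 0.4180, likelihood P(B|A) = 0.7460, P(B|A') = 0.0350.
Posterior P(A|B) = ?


P(B) = P(B|A)*P(A) + P(B|A')*P(A')
= 0.7460*0.4180 + 0.0350*0.5820
= 0.311828 + 0.020370 = 0.332198
P(A|B) = 0.311828/0.332198 = 0.9387

P(A|B) = 0.9387


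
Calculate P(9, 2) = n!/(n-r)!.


P(9,2) = 9!/7!
= 362880/5040
= 72

P(9,2) = 72


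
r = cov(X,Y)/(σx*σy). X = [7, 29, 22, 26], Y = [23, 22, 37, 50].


Mean X = 21.0000, Mean Y = 33.0000
SD X = 8.455767, SD Y = 11.467345
Cov = 35.250000
r = 35.250000/(8.455767*11.467345) = 0.3635

r = 0.3635


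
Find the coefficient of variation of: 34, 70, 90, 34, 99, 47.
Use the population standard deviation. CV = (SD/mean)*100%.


Mean = 62.3333
SD = 25.8500
CV = (25.8500/62.3333)*100 = 41.4706%

CV = 41.4706%


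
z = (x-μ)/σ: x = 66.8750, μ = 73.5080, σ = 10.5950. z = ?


z = (66.8750 - 73.5080)/10.5950
= -6.6330/10.5950
= -0.6261

z = -0.6261


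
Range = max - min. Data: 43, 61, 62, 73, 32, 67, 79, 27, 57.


Max = 79, Min = 27
Range = 79 - 27 = 52

Range = 52


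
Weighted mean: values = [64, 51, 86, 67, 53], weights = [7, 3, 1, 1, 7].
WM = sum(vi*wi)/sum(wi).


Numerator = 64*7 + 51*3 + 86*1 + 67*1 + 53*7 = 1125
Denominator = 7 + 3 + 1 + 1 + 7 = 19
WM = 1125/19 = 59.2105

WM = 59.2105


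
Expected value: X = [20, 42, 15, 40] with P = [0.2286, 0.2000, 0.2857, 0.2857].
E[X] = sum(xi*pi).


E[X] = 20*0.2286 + 42*0.2000 + 15*0.2857 + 40*0.2857
= 4.5720 + 8.4000 + 4.2855 + 11.4280
= 28.6855

E[X] = 28.6855


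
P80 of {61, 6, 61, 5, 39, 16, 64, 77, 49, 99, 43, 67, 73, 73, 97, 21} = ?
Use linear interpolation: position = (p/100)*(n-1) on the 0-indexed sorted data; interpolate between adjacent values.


Sorted: 5, 6, 16, 21, 39, 43, 49, 61, 61, 64, 67, 73, 73, 77, 97, 99
n = 16
Index = 80/100 * 15 = 12.0000
Lower = data[12] = 73, Upper = data[13] = 77
P80 = 73 + 0*(4) = 73.0000

P80 = 73.0000


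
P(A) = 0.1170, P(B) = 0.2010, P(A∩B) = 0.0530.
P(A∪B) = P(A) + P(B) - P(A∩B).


P(A∪B) = 0.1170 + 0.2010 - 0.0530
= 0.3180 - 0.0530
= 0.2650

P(A∪B) = 0.2650


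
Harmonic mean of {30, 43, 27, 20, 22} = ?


Sum of reciprocals = 1/30 + 1/43 + 1/27 + 1/20 + 1/22 = 0.189081
HM = 5/0.189081 = 26.4437

HM = 26.4437


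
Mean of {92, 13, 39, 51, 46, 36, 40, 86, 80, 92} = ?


Sum = 92 + 13 + 39 + 51 + 46 + 36 + 40 + 86 + 80 + 92 = 575
n = 10
Mean = 575/10 = 57.5000

Mean = 57.5000


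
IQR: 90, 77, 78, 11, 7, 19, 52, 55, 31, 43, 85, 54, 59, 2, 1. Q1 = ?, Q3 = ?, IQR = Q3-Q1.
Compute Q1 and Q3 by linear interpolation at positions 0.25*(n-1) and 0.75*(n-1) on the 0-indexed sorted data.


Sorted: 1, 2, 7, 11, 19, 31, 43, 52, 54, 55, 59, 77, 78, 85, 90
Q1 (25th %ile) = 15.0000
Q3 (75th %ile) = 68.0000
IQR = 68.0000 - 15.0000 = 53.0000

IQR = 53.0000


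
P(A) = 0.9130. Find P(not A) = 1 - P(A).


P(not A) = 1 - 0.9130 = 0.0870

P(not A) = 0.0870


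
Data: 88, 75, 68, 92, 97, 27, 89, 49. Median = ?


Sorted: 27, 49, 68, 75, 88, 89, 92, 97
n = 8 (even)
Middle values: 75 and 88
Median = (75+88)/2 = 81.5000

Median = 81.5000


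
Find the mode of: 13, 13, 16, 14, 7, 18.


Frequencies: 7:1, 13:2, 14:1, 16:1, 18:1
Max frequency = 2
Mode = 13

Mode = 13


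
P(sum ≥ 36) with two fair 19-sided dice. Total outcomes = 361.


Total outcomes = 19×19 = 361
Favorable (sum ≥ 36): 6
P = 6/361 = 0.0166

P = 0.0166


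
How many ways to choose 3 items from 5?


C(5,3) = 5!/(3! × 2!)
= 120/(6 × 2)
= 10

C(5,3) = 10


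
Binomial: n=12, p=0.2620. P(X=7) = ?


C(12,7) = 792
p^7 = 8.474402e-05
(1-p)^5 = 0.218918
P = 792 * 8.474402e-05 * 0.218918 = 0.0147

P(X=7) = 0.0147


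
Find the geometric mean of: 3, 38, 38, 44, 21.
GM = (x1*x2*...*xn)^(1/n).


Product = 3 × 38 × 38 × 44 × 21 = 4002768
GM = 4002768^(1/5) = 20.9157

GM = 20.9157


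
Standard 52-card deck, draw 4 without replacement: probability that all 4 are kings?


P(all kings) = (4/52) × (3/51) × (2/50) × (1/49)
= 3.6938e-06

P = 3.6938e-06


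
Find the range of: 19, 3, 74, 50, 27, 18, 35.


Max = 74, Min = 3
Range = 74 - 3 = 71

Range = 71


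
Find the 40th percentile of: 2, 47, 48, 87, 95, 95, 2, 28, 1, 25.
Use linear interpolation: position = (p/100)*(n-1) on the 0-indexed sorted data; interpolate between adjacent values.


Sorted: 1, 2, 2, 25, 28, 47, 48, 87, 95, 95
n = 10
Index = 40/100 * 9 = 3.6000
Lower = data[3] = 25, Upper = data[4] = 28
P40 = 25 + 0.6000*(3) = 26.8000

P40 = 26.8000


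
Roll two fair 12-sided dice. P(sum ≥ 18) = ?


Total outcomes = 12×12 = 144
Favorable (sum ≥ 18): 28
P = 28/144 = 0.1944

P = 0.1944


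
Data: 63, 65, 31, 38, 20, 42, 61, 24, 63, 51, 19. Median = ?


Sorted: 19, 20, 24, 31, 38, 42, 51, 61, 63, 63, 65
n = 11 (odd)
Middle value = 42

Median = 42


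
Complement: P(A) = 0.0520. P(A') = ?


P(not A) = 1 - 0.0520 = 0.9480

P(not A) = 0.9480


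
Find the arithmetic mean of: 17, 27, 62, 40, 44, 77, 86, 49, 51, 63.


Sum = 17 + 27 + 62 + 40 + 44 + 77 + 86 + 49 + 51 + 63 = 516
n = 10
Mean = 516/10 = 51.6000

Mean = 51.6000


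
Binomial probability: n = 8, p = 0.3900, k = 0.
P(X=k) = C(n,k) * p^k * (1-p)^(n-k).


C(8,0) = 1
p^0 = 1.000000
(1-p)^8 = 0.019171
P = 1 * 1.000000 * 0.019171 = 0.0192

P(X=0) = 0.0192


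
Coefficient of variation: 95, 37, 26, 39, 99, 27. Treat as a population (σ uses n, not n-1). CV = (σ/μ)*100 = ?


Mean = 53.8333
SD = 30.9107
CV = (30.9107/53.8333)*100 = 57.4193%

CV = 57.4193%


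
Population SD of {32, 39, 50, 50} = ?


Mean = 42.7500
Variance = 58.6875
SD = sqrt(58.6875) = 7.6608

SD = 7.6608


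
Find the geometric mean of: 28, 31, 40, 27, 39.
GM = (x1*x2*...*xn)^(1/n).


Product = 28 × 31 × 40 × 27 × 39 = 36560160
GM = 36560160^(1/5) = 32.5538

GM = 32.5538


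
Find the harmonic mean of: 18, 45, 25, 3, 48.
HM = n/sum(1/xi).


Sum of reciprocals = 1/18 + 1/45 + 1/25 + 1/3 + 1/48 = 0.471944
HM = 5/0.471944 = 10.5945

HM = 10.5945


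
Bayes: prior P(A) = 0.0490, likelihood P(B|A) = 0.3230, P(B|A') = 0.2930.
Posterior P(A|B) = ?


P(B) = P(B|A)*P(A) + P(B|A')*P(A')
= 0.3230*0.0490 + 0.2930*0.9510
= 0.015827 + 0.278643 = 0.294470
P(A|B) = 0.015827/0.294470 = 0.0537

P(A|B) = 0.0537


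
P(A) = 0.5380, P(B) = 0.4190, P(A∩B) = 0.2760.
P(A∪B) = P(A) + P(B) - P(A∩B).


P(A∪B) = 0.5380 + 0.4190 - 0.2760
= 0.9570 - 0.2760
= 0.6810

P(A∪B) = 0.6810


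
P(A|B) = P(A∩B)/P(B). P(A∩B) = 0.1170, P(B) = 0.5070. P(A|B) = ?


P(A|B) = 0.1170/0.5070 = 0.2308

P(A|B) = 0.2308


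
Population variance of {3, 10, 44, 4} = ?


Mean = 15.2500
Squared deviations: 150.0625, 27.5625, 826.5625, 126.5625
Sum = 1130.7500
Variance = 1130.7500/4 = 282.6875

Variance = 282.6875


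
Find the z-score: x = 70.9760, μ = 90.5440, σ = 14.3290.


z = (70.9760 - 90.5440)/14.3290
= -19.5680/14.3290
= -1.3656

z = -1.3656


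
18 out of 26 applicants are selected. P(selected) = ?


P = 18/26 = 0.6923

P = 0.6923


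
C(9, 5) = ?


C(9,5) = 9!/(5! × 4!)
= 362880/(120 × 24)
= 126

C(9,5) = 126


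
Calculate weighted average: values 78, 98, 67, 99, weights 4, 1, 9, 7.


Numerator = 78*4 + 98*1 + 67*9 + 99*7 = 1706
Denominator = 4 + 1 + 9 + 7 = 21
WM = 1706/21 = 81.2381

WM = 81.2381


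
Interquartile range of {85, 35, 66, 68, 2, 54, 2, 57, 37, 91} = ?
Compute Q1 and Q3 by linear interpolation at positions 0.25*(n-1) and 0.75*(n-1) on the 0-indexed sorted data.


Sorted: 2, 2, 35, 37, 54, 57, 66, 68, 85, 91
Q1 (25th %ile) = 35.5000
Q3 (75th %ile) = 67.5000
IQR = 67.5000 - 35.5000 = 32.0000

IQR = 32.0000


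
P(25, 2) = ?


P(25,2) = 25!/23!
= 15511210043330985984000000/25852016738884976640000
= 600

P(25,2) = 600


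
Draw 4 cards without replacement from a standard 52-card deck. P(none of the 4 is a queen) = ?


P(no queens) = (48/52) × (47/51) × (46/50) × (45/49)
= 0.7187

P = 0.7187


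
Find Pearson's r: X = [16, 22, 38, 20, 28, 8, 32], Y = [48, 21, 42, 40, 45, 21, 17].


Mean X = 23.4286, Mean Y = 33.4286
SD X = 9.363411, SD Y = 12.199030
Cov = 16.530612
r = 16.530612/(9.363411*12.199030) = 0.1447

r = 0.1447


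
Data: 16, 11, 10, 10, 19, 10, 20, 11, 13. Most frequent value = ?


Frequencies: 10:3, 11:2, 13:1, 16:1, 19:1, 20:1
Max frequency = 3
Mode = 10

Mode = 10


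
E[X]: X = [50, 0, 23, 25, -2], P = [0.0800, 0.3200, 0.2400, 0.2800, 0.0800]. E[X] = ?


E[X] = 50*0.0800 + 0*0.3200 + 23*0.2400 + 25*0.2800 - 2*0.0800
= 4.0000 + 0 + 5.5200 + 7.0000 - 0.1600
= 16.3600

E[X] = 16.3600


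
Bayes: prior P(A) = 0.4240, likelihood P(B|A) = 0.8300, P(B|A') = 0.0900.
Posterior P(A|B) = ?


P(B) = P(B|A)*P(A) + P(B|A')*P(A')
= 0.8300*0.4240 + 0.0900*0.5760
= 0.351920 + 0.051840 = 0.403760
P(A|B) = 0.351920/0.403760 = 0.8716

P(A|B) = 0.8716


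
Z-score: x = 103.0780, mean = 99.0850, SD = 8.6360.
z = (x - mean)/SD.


z = (103.0780 - 99.0850)/8.6360
= 3.9930/8.6360
= 0.4624

z = 0.4624


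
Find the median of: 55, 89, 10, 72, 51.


Sorted: 10, 51, 55, 72, 89
n = 5 (odd)
Middle value = 55

Median = 55


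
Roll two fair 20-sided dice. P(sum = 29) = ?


Total outcomes = 20×20 = 400
Favorable (sum = 29): 12
P = 12/400 = 0.0300

P = 0.0300


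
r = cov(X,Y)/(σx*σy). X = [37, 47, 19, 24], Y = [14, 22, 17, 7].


Mean X = 31.7500, Mean Y = 15.0000
SD X = 10.985786, SD Y = 5.431390
Cov = 34.500000
r = 34.500000/(10.985786*5.431390) = 0.5782

r = 0.5782


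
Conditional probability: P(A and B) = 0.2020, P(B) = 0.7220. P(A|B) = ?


P(A|B) = 0.2020/0.7220 = 0.2798

P(A|B) = 0.2798


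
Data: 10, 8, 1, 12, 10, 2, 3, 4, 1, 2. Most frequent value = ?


Frequencies: 1:2, 2:2, 3:1, 4:1, 8:1, 10:2, 12:1
Max frequency = 2
Mode = 1, 2, 10

Mode = 1, 2, 10


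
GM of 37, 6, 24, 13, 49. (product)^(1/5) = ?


Product = 37 × 6 × 24 × 13 × 49 = 3393936
GM = 3393936^(1/5) = 20.2367

GM = 20.2367


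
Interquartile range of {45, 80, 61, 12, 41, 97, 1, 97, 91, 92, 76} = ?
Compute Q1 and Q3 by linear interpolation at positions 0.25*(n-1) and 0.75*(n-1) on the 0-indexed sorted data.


Sorted: 1, 12, 41, 45, 61, 76, 80, 91, 92, 97, 97
Q1 (25th %ile) = 43.0000
Q3 (75th %ile) = 91.5000
IQR = 91.5000 - 43.0000 = 48.5000

IQR = 48.5000


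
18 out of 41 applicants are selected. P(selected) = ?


P = 18/41 = 0.4390

P = 0.4390


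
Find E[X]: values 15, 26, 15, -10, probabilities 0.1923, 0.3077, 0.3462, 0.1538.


E[X] = 15*0.1923 + 26*0.3077 + 15*0.3462 - 10*0.1538
= 2.8845 + 8.0002 + 5.1930 - 1.5380
= 14.5397

E[X] = 14.5397


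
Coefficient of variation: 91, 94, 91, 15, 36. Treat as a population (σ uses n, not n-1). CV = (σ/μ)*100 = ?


Mean = 65.4000
SD = 33.2662
CV = (33.2662/65.4000)*100 = 50.8657%

CV = 50.8657%


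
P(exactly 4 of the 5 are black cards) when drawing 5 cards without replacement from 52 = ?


Hypergeometric: P(X=4) = C(26,4)·C(26,1) / C(52,5)
= 14950 × 26 / 2598960
= 388700/2598960 = 0.1496

P = 0.1496


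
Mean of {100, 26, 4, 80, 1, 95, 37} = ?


Sum = 100 + 26 + 4 + 80 + 1 + 95 + 37 = 343
n = 7
Mean = 343/7 = 49.0000

Mean = 49.0000


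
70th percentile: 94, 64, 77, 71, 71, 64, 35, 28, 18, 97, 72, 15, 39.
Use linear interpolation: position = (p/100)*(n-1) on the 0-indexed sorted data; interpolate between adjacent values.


Sorted: 15, 18, 28, 35, 39, 64, 64, 71, 71, 72, 77, 94, 97
n = 13
Index = 70/100 * 12 = 8.4000
Lower = data[8] = 71, Upper = data[9] = 72
P70 = 71 + 0.4000*(1) = 71.4000

P70 = 71.4000


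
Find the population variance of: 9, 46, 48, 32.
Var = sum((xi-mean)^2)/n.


Mean = 33.7500
Squared deviations: 612.5625, 150.0625, 203.0625, 3.0625
Sum = 968.7500
Variance = 968.7500/4 = 242.1875

Variance = 242.1875


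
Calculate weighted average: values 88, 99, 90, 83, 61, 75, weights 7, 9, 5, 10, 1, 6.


Numerator = 88*7 + 99*9 + 90*5 + 83*10 + 61*1 + 75*6 = 3298
Denominator = 7 + 9 + 5 + 10 + 1 + 6 = 38
WM = 3298/38 = 86.7895

WM = 86.7895


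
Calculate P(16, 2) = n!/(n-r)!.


P(16,2) = 16!/14!
= 20922789888000/87178291200
= 240

P(16,2) = 240


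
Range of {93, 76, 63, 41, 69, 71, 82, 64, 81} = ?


Max = 93, Min = 41
Range = 93 - 41 = 52

Range = 52


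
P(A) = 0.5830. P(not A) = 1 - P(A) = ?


P(not A) = 1 - 0.5830 = 0.4170

P(not A) = 0.4170


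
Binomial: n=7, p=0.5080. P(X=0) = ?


C(7,0) = 1
p^0 = 1.000000
(1-p)^7 = 0.006978
P = 1 * 1.000000 * 0.006978 = 0.0070

P(X=0) = 0.0070


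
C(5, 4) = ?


C(5,4) = 5!/(4! × 1!)
= 120/(24 × 1)
= 5

C(5,4) = 5


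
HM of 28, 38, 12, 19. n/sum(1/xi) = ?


Sum of reciprocals = 1/28 + 1/38 + 1/12 + 1/19 = 0.197995
HM = 4/0.197995 = 20.2025

HM = 20.2025


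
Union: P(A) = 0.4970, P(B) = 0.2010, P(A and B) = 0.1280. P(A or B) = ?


P(A∪B) = 0.4970 + 0.2010 - 0.1280
= 0.6980 - 0.1280
= 0.5700

P(A∪B) = 0.5700


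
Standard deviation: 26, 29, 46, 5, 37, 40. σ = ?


Mean = 30.5000
Variance = 174.2500
SD = sqrt(174.2500) = 13.2004

SD = 13.2004


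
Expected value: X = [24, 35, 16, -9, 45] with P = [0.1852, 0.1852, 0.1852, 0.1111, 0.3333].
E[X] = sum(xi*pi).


E[X] = 24*0.1852 + 35*0.1852 + 16*0.1852 - 9*0.1111 + 45*0.3333
= 4.4448 + 6.4820 + 2.9632 - 0.9999 + 14.9985
= 27.8886

E[X] = 27.8886


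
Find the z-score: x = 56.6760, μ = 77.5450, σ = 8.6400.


z = (56.6760 - 77.5450)/8.6400
= -20.8690/8.6400
= -2.4154

z = -2.4154


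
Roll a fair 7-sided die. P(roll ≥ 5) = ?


Favorable outcomes (roll ≥ 5): 3
Total outcomes = 7
P = 3/7 = 0.4286

P = 0.4286


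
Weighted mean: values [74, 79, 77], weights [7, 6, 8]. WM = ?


Numerator = 74*7 + 79*6 + 77*8 = 1608
Denominator = 7 + 6 + 8 = 21
WM = 1608/21 = 76.5714

WM = 76.5714


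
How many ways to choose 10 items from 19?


C(19,10) = 19!/(10! × 9!)
= 121645100408832000/(3628800 × 362880)
= 92378

C(19,10) = 92378


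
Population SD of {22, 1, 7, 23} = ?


Mean = 13.2500
Variance = 90.1875
SD = sqrt(90.1875) = 9.4967

SD = 9.4967


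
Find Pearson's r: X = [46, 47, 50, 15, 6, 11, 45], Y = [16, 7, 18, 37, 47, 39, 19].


Mean X = 31.4286, Mean Y = 26.1429
SD X = 18.196210, SD Y = 13.653137
Cov = -237.918367
r = -237.918367/(18.196210*13.653137) = -0.9577

r = -0.9577


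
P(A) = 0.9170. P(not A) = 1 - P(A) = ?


P(not A) = 1 - 0.9170 = 0.0830

P(not A) = 0.0830


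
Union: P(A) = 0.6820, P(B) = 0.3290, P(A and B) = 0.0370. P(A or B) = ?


P(A∪B) = 0.6820 + 0.3290 - 0.0370
= 1.0110 - 0.0370
= 0.9740

P(A∪B) = 0.9740


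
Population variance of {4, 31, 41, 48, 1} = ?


Mean = 25.0000
Squared deviations: 441.0000, 36.0000, 256.0000, 529.0000, 576.0000
Sum = 1838.0000
Variance = 1838.0000/5 = 367.6000

Variance = 367.6000


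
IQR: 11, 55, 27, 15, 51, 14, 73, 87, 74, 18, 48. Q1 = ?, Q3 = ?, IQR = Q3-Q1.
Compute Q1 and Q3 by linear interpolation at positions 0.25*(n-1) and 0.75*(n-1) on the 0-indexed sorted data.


Sorted: 11, 14, 15, 18, 27, 48, 51, 55, 73, 74, 87
Q1 (25th %ile) = 16.5000
Q3 (75th %ile) = 64.0000
IQR = 64.0000 - 16.5000 = 47.5000

IQR = 47.5000


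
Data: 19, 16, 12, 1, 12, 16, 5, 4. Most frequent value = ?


Frequencies: 1:1, 4:1, 5:1, 12:2, 16:2, 19:1
Max frequency = 2
Mode = 12, 16

Mode = 12, 16


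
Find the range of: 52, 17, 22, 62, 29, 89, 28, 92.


Max = 92, Min = 17
Range = 92 - 17 = 75

Range = 75


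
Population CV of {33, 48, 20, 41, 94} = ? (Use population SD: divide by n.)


Mean = 47.2000
SD = 25.1825
CV = (25.1825/47.2000)*100 = 53.3528%

CV = 53.3528%


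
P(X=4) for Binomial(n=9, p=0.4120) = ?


C(9,4) = 126
p^4 = 0.028813
(1-p)^5 = 0.070289
P = 126 * 0.028813 * 0.070289 = 0.2552

P(X=4) = 0.2552


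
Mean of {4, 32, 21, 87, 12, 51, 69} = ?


Sum = 4 + 32 + 21 + 87 + 12 + 51 + 69 = 276
n = 7
Mean = 276/7 = 39.4286

Mean = 39.4286


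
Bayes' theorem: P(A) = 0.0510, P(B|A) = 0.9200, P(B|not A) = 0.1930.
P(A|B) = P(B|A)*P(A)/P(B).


P(B) = P(B|A)*P(A) + P(B|A')*P(A')
= 0.9200*0.0510 + 0.1930*0.9490
= 0.046920 + 0.183157 = 0.230077
P(A|B) = 0.046920/0.230077 = 0.2039

P(A|B) = 0.2039


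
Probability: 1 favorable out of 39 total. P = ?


P = 1/39 = 0.0256

P = 0.0256


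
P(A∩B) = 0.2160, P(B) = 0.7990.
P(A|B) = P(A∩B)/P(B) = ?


P(A|B) = 0.2160/0.7990 = 0.2703

P(A|B) = 0.2703


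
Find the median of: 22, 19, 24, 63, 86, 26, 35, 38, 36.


Sorted: 19, 22, 24, 26, 35, 36, 38, 63, 86
n = 9 (odd)
Middle value = 35

Median = 35


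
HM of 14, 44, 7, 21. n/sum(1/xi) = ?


Sum of reciprocals = 1/14 + 1/44 + 1/7 + 1/21 = 0.284632
HM = 4/0.284632 = 14.0532

HM = 14.0532


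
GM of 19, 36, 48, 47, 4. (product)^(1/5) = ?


Product = 19 × 36 × 48 × 47 × 4 = 6172416
GM = 6172416^(1/5) = 22.8082

GM = 22.8082


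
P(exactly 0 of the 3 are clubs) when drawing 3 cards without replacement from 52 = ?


Hypergeometric: P(X=0) = C(13,0)·C(39,3) / C(52,3)
= 1 × 9139 / 22100
= 9139/22100 = 0.4135

P = 0.4135


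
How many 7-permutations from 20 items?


P(20,7) = 20!/13!
= 2432902008176640000/6227020800
= 390700800

P(20,7) = 390700800


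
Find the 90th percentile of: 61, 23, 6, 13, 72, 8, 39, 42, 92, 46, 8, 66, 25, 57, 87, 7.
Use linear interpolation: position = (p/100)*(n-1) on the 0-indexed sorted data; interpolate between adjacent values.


Sorted: 6, 7, 8, 8, 13, 23, 25, 39, 42, 46, 57, 61, 66, 72, 87, 92
n = 16
Index = 90/100 * 15 = 13.5000
Lower = data[13] = 72, Upper = data[14] = 87
P90 = 72 + 0.5000*(15) = 79.5000

P90 = 79.5000


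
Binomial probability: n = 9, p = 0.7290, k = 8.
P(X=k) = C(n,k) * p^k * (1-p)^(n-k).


C(9,8) = 9
p^8 = 0.079766
(1-p)^1 = 0.271000
P = 9 * 0.079766 * 0.271000 = 0.1946

P(X=8) = 0.1946


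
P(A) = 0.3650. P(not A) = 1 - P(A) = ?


P(not A) = 1 - 0.3650 = 0.6350

P(not A) = 0.6350


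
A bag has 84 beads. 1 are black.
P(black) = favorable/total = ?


P = 1/84 = 0.0119

P = 0.0119


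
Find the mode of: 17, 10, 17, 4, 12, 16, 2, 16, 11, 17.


Frequencies: 2:1, 4:1, 10:1, 11:1, 12:1, 16:2, 17:3
Max frequency = 3
Mode = 17

Mode = 17


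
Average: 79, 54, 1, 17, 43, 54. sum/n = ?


Sum = 79 + 54 + 1 + 17 + 43 + 54 = 248
n = 6
Mean = 248/6 = 41.3333

Mean = 41.3333


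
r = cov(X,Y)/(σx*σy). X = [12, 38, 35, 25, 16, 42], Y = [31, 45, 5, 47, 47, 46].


Mean X = 28.0000, Mean Y = 36.8333
SD X = 11.210114, SD Y = 15.301598
Cov = -12.000000
r = -12.000000/(11.210114*15.301598) = -0.0700

r = -0.0700


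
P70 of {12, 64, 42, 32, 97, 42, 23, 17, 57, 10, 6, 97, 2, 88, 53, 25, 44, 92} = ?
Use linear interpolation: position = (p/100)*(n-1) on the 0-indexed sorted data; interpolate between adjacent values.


Sorted: 2, 6, 10, 12, 17, 23, 25, 32, 42, 42, 44, 53, 57, 64, 88, 92, 97, 97
n = 18
Index = 70/100 * 17 = 11.9000
Lower = data[11] = 53, Upper = data[12] = 57
P70 = 53 + 0.9000*(4) = 56.6000

P70 = 56.6000


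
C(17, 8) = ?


C(17,8) = 17!/(8! × 9!)
= 355687428096000/(40320 × 362880)
= 24310

C(17,8) = 24310


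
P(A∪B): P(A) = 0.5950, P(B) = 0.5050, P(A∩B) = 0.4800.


P(A∪B) = 0.5950 + 0.5050 - 0.4800
= 1.1000 - 0.4800
= 0.6200

P(A∪B) = 0.6200


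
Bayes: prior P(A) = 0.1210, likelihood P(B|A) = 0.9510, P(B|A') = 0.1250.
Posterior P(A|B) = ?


P(B) = P(B|A)*P(A) + P(B|A')*P(A')
= 0.9510*0.1210 + 0.1250*0.8790
= 0.115071 + 0.109875 = 0.224946
P(A|B) = 0.115071/0.224946 = 0.5115

P(A|B) = 0.5115


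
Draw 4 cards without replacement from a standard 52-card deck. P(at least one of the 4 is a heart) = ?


P(at least one) = 1 - P(none)
P(none) = (39/52) × (38/51) × (37/50) × (36/49) = 0.303818
P(at least one) = 1 - 0.303818 = 0.6962

P = 0.6962


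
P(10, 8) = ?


P(10,8) = 10!/2!
= 3628800/2
= 1814400

P(10,8) = 1814400


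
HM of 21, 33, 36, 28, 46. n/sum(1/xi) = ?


Sum of reciprocals = 1/21 + 1/33 + 1/36 + 1/28 + 1/46 = 0.163153
HM = 5/0.163153 = 30.6460

HM = 30.6460


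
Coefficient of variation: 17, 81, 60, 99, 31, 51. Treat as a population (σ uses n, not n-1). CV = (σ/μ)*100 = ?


Mean = 56.5000
SD = 27.8672
CV = (27.8672/56.5000)*100 = 49.3226%

CV = 49.3226%


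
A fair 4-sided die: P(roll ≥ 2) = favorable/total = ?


Favorable outcomes (roll ≥ 2): 3
Total outcomes = 4
P = 3/4 = 0.7500

P = 0.7500


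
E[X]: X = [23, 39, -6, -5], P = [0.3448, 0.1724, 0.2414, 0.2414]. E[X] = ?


E[X] = 23*0.3448 + 39*0.1724 - 6*0.2414 - 5*0.2414
= 7.9304 + 6.7236 - 1.4484 - 1.2070
= 11.9986

E[X] = 11.9986


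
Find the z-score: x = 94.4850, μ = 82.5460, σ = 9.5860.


z = (94.4850 - 82.5460)/9.5860
= 11.9390/9.5860
= 1.2455

z = 1.2455


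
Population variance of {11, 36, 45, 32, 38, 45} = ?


Mean = 34.5000
Squared deviations: 552.2500, 2.2500, 110.2500, 6.2500, 12.2500, 110.2500
Sum = 793.5000
Variance = 793.5000/6 = 132.2500

Variance = 132.2500


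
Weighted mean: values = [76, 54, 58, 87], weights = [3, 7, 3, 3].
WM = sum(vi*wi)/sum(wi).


Numerator = 76*3 + 54*7 + 58*3 + 87*3 = 1041
Denominator = 3 + 7 + 3 + 3 = 16
WM = 1041/16 = 65.0625

WM = 65.0625


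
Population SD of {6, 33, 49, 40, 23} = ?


Mean = 30.2000
Variance = 218.9600
SD = sqrt(218.9600) = 14.7973

SD = 14.7973


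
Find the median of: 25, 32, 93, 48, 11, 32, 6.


Sorted: 6, 11, 25, 32, 32, 48, 93
n = 7 (odd)
Middle value = 32

Median = 32


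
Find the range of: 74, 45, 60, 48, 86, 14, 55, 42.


Max = 86, Min = 14
Range = 86 - 14 = 72

Range = 72


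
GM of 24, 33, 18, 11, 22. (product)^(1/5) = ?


Product = 24 × 33 × 18 × 11 × 22 = 3449952
GM = 3449952^(1/5) = 20.3031

GM = 20.3031


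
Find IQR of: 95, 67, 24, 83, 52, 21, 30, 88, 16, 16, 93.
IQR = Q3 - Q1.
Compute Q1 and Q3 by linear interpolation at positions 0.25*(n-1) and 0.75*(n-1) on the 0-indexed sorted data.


Sorted: 16, 16, 21, 24, 30, 52, 67, 83, 88, 93, 95
Q1 (25th %ile) = 22.5000
Q3 (75th %ile) = 85.5000
IQR = 85.5000 - 22.5000 = 63.0000

IQR = 63.0000


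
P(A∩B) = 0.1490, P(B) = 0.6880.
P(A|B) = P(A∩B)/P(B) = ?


P(A|B) = 0.1490/0.6880 = 0.2166

P(A|B) = 0.2166


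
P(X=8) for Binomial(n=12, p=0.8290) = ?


C(12,8) = 495
p^8 = 0.223067
(1-p)^4 = 0.000855
P = 495 * 0.223067 * 0.000855 = 0.0944

P(X=8) = 0.0944


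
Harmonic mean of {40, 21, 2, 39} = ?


Sum of reciprocals = 1/40 + 1/21 + 1/2 + 1/39 = 0.598260
HM = 4/0.598260 = 6.6861

HM = 6.6861


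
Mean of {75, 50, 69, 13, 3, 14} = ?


Sum = 75 + 50 + 69 + 13 + 3 + 14 = 224
n = 6
Mean = 224/6 = 37.3333

Mean = 37.3333


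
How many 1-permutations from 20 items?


P(20,1) = 20!/19!
= 2432902008176640000/121645100408832000
= 20

P(20,1) = 20


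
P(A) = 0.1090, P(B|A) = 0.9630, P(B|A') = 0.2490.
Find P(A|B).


P(B) = P(B|A)*P(A) + P(B|A')*P(A')
= 0.9630*0.1090 + 0.2490*0.8910
= 0.104967 + 0.221859 = 0.326826
P(A|B) = 0.104967/0.326826 = 0.3212

P(A|B) = 0.3212


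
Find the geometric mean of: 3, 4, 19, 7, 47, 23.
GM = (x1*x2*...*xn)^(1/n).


Product = 3 × 4 × 19 × 7 × 47 × 23 = 1725276
GM = 1725276^(1/6) = 10.9516

GM = 10.9516


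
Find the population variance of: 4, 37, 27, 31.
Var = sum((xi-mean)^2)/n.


Mean = 24.7500
Squared deviations: 430.5625, 150.0625, 5.0625, 39.0625
Sum = 624.7500
Variance = 624.7500/4 = 156.1875

Variance = 156.1875


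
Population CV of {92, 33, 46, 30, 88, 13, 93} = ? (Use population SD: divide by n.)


Mean = 56.4286
SD = 31.2632
CV = (31.2632/56.4286)*100 = 55.4031%

CV = 55.4031%


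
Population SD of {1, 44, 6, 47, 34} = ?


Mean = 26.4000
Variance = 370.6400
SD = sqrt(370.6400) = 19.2520

SD = 19.2520


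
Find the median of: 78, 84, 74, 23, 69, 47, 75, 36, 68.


Sorted: 23, 36, 47, 68, 69, 74, 75, 78, 84
n = 9 (odd)
Middle value = 69

Median = 69


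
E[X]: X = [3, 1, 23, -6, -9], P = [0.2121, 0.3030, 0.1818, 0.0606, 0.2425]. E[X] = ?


E[X] = 3*0.2121 + 1*0.3030 + 23*0.1818 - 6*0.0606 - 9*0.2425
= 0.6363 + 0.3030 + 4.1814 - 0.3636 - 2.1825
= 2.5746

E[X] = 2.5746


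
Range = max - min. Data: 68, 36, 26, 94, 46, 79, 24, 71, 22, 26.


Max = 94, Min = 22
Range = 94 - 22 = 72

Range = 72


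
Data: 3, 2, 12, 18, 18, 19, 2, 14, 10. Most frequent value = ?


Frequencies: 2:2, 3:1, 10:1, 12:1, 14:1, 18:2, 19:1
Max frequency = 2
Mode = 2, 18

Mode = 2, 18


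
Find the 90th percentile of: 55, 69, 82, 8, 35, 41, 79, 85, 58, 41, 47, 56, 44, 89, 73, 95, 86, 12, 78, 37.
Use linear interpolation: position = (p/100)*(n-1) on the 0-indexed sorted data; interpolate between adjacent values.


Sorted: 8, 12, 35, 37, 41, 41, 44, 47, 55, 56, 58, 69, 73, 78, 79, 82, 85, 86, 89, 95
n = 20
Index = 90/100 * 19 = 17.1000
Lower = data[17] = 86, Upper = data[18] = 89
P90 = 86 + 0.1000*(3) = 86.3000

P90 = 86.3000


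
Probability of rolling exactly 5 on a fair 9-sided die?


Favorable outcomes (roll = 5): 1
Total outcomes = 9
P = 1/9 = 0.1111

P = 0.1111


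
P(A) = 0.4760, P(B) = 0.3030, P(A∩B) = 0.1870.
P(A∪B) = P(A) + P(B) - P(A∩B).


P(A∪B) = 0.4760 + 0.3030 - 0.1870
= 0.7790 - 0.1870
= 0.5920

P(A∪B) = 0.5920


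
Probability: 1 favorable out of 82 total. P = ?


P = 1/82 = 0.0122

P = 0.0122


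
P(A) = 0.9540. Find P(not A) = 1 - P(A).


P(not A) = 1 - 0.9540 = 0.0460

P(not A) = 0.0460


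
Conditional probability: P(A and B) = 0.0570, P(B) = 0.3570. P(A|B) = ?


P(A|B) = 0.0570/0.3570 = 0.1597

P(A|B) = 0.1597


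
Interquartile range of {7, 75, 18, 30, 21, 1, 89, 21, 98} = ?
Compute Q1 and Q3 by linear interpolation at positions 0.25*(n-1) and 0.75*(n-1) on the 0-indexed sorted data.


Sorted: 1, 7, 18, 21, 21, 30, 75, 89, 98
Q1 (25th %ile) = 18.0000
Q3 (75th %ile) = 75.0000
IQR = 75.0000 - 18.0000 = 57.0000

IQR = 57.0000


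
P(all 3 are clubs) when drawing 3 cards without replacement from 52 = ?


P(all clubs) = (13/52) × (12/51) × (11/50)
= 0.0129

P = 0.0129


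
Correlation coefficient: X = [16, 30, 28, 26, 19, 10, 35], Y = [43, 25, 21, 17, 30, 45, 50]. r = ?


Mean X = 23.4286, Mean Y = 33.0000
SD X = 8.103917, SD Y = 11.988089
Cov = -24.857143
r = -24.857143/(8.103917*11.988089) = -0.2559

r = -0.2559


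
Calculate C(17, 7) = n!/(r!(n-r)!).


C(17,7) = 17!/(7! × 10!)
= 355687428096000/(5040 × 3628800)
= 19448

C(17,7) = 19448


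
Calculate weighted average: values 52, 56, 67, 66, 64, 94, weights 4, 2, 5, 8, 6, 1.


Numerator = 52*4 + 56*2 + 67*5 + 66*8 + 64*6 + 94*1 = 1661
Denominator = 4 + 2 + 5 + 8 + 6 + 1 = 26
WM = 1661/26 = 63.8846

WM = 63.8846


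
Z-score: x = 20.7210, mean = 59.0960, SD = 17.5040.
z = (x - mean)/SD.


z = (20.7210 - 59.0960)/17.5040
= -38.3750/17.5040
= -2.1924

z = -2.1924


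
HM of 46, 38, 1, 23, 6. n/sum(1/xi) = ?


Sum of reciprocals = 1/46 + 1/38 + 1/1 + 1/23 + 1/6 = 1.258200
HM = 5/1.258200 = 3.9739

HM = 3.9739


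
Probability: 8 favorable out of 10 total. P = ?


P = 8/10 = 0.8000

P = 0.8000


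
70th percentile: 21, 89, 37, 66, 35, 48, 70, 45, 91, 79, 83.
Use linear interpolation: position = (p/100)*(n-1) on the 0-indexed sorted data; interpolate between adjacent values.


Sorted: 21, 35, 37, 45, 48, 66, 70, 79, 83, 89, 91
n = 11
Index = 70/100 * 10 = 7.0000
Lower = data[7] = 79, Upper = data[8] = 83
P70 = 79 + 0*(4) = 79.0000

P70 = 79.0000


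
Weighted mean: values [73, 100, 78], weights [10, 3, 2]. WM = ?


Numerator = 73*10 + 100*3 + 78*2 = 1186
Denominator = 10 + 3 + 2 = 15
WM = 1186/15 = 79.0667

WM = 79.0667


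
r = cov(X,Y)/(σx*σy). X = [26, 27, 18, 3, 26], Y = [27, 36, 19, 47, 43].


Mean X = 20.0000, Mean Y = 34.4000
SD X = 9.099451, SD Y = 10.268398
Cov = -33.000000
r = -33.000000/(9.099451*10.268398) = -0.3532

r = -0.3532


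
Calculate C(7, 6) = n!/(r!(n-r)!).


C(7,6) = 7!/(6! × 1!)
= 5040/(720 × 1)
= 7

C(7,6) = 7


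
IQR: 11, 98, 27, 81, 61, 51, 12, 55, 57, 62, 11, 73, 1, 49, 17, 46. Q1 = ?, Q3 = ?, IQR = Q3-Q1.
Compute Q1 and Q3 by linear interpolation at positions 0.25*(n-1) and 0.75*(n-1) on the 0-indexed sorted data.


Sorted: 1, 11, 11, 12, 17, 27, 46, 49, 51, 55, 57, 61, 62, 73, 81, 98
Q1 (25th %ile) = 15.7500
Q3 (75th %ile) = 61.2500
IQR = 61.2500 - 15.7500 = 45.5000

IQR = 45.5000


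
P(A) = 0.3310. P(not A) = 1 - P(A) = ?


P(not A) = 1 - 0.3310 = 0.6690

P(not A) = 0.6690


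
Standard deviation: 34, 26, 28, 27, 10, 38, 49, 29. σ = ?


Mean = 30.1250
Variance = 108.8594
SD = sqrt(108.8594) = 10.4336

SD = 10.4336


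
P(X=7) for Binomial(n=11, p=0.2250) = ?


C(11,7) = 330
p^7 = 2.919293e-05
(1-p)^4 = 0.360750
P = 330 * 2.919293e-05 * 0.360750 = 0.0035

P(X=7) = 0.0035


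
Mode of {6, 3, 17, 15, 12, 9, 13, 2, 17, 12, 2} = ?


Frequencies: 2:2, 3:1, 6:1, 9:1, 12:2, 13:1, 15:1, 17:2
Max frequency = 2
Mode = 2, 12, 17

Mode = 2, 12, 17


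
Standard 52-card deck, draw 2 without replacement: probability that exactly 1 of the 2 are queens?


Hypergeometric: P(X=1) = C(4,1)·C(48,1) / C(52,2)
= 4 × 48 / 1326
= 192/1326 = 0.1448

P = 0.1448


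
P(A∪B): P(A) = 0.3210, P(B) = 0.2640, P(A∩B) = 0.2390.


P(A∪B) = 0.3210 + 0.2640 - 0.2390
= 0.5850 - 0.2390
= 0.3460

P(A∪B) = 0.3460


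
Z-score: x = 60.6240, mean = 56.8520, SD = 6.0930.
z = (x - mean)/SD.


z = (60.6240 - 56.8520)/6.0930
= 3.7720/6.0930
= 0.6191

z = 0.6191


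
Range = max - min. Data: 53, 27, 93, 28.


Max = 93, Min = 27
Range = 93 - 27 = 66

Range = 66


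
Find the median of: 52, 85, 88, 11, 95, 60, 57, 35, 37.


Sorted: 11, 35, 37, 52, 57, 60, 85, 88, 95
n = 9 (odd)
Middle value = 57

Median = 57


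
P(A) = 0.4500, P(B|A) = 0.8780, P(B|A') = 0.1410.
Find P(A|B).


P(B) = P(B|A)*P(A) + P(B|A')*P(A')
= 0.8780*0.4500 + 0.1410*0.5500
= 0.395100 + 0.077550 = 0.472650
P(A|B) = 0.395100/0.472650 = 0.8359

P(A|B) = 0.8359


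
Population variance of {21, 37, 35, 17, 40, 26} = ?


Mean = 29.3333
Squared deviations: 69.4444, 58.7778, 32.1111, 152.1111, 113.7778, 11.1111
Sum = 437.3333
Variance = 437.3333/6 = 72.8889

Variance = 72.8889


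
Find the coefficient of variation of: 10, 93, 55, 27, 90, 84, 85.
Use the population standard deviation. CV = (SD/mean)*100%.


Mean = 63.4286
SD = 30.9878
CV = (30.9878/63.4286)*100 = 48.8547%

CV = 48.8547%


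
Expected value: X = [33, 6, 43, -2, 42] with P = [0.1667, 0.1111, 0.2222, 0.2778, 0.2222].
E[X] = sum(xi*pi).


E[X] = 33*0.1667 + 6*0.1111 + 43*0.2222 - 2*0.2778 + 42*0.2222
= 5.5011 + 0.6666 + 9.5546 - 0.5556 + 9.3324
= 24.4991

E[X] = 24.4991


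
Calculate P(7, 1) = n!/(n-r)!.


P(7,1) = 7!/6!
= 5040/720
= 7

P(7,1) = 7


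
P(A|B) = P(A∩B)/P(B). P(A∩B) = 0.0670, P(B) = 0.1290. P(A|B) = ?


P(A|B) = 0.0670/0.1290 = 0.5194

P(A|B) = 0.5194


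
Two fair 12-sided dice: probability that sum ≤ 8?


Total outcomes = 12×12 = 144
Favorable (sum ≤ 8): 28
P = 28/144 = 0.1944

P = 0.1944


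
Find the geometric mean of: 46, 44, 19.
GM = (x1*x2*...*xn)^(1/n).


Product = 46 × 44 × 19 = 38456
GM = 38456^(1/3) = 33.7537

GM = 33.7537


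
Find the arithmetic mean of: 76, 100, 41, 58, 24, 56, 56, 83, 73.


Sum = 76 + 100 + 41 + 58 + 24 + 56 + 56 + 83 + 73 = 567
n = 9
Mean = 567/9 = 63.0000

Mean = 63.0000


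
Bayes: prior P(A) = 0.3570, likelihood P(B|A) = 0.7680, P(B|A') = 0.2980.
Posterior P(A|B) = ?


P(B) = P(B|A)*P(A) + P(B|A')*P(A')
= 0.7680*0.3570 + 0.2980*0.6430
= 0.274176 + 0.191614 = 0.465790
P(A|B) = 0.274176/0.465790 = 0.5886

P(A|B) = 0.5886


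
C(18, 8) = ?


C(18,8) = 18!/(8! × 10!)
= 6402373705728000/(40320 × 3628800)
= 43758

C(18,8) = 43758


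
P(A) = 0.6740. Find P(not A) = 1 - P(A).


P(not A) = 1 - 0.6740 = 0.3260

P(not A) = 0.3260


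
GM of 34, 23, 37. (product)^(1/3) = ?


Product = 34 × 23 × 37 = 28934
GM = 28934^(1/3) = 30.6998

GM = 30.6998


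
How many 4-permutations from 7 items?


P(7,4) = 7!/3!
= 5040/6
= 840

P(7,4) = 840


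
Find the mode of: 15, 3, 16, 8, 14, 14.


Frequencies: 3:1, 8:1, 14:2, 15:1, 16:1
Max frequency = 2
Mode = 14

Mode = 14


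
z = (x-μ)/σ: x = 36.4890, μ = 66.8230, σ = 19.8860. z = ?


z = (36.4890 - 66.8230)/19.8860
= -30.3340/19.8860
= -1.5254

z = -1.5254


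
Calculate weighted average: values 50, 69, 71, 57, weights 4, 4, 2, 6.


Numerator = 50*4 + 69*4 + 71*2 + 57*6 = 960
Denominator = 4 + 4 + 2 + 6 = 16
WM = 960/16 = 60.0000

WM = 60.0000


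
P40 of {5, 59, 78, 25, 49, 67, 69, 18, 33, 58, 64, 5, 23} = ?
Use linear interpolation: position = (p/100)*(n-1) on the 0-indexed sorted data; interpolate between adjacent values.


Sorted: 5, 5, 18, 23, 25, 33, 49, 58, 59, 64, 67, 69, 78
n = 13
Index = 40/100 * 12 = 4.8000
Lower = data[4] = 25, Upper = data[5] = 33
P40 = 25 + 0.8000*(8) = 31.4000

P40 = 31.4000


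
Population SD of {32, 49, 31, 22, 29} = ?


Mean = 32.6000
Variance = 79.4400
SD = sqrt(79.4400) = 8.9129

SD = 8.9129


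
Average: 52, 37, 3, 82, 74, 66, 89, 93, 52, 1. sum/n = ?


Sum = 52 + 37 + 3 + 82 + 74 + 66 + 89 + 93 + 52 + 1 = 549
n = 10
Mean = 549/10 = 54.9000

Mean = 54.9000


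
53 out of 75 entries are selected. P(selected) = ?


P = 53/75 = 0.7067

P = 0.7067


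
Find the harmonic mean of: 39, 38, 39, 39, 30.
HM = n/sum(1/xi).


Sum of reciprocals = 1/39 + 1/38 + 1/39 + 1/39 + 1/30 = 0.136572
HM = 5/0.136572 = 36.6107

HM = 36.6107


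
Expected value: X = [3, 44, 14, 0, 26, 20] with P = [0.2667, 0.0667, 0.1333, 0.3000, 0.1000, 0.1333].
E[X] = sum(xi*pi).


E[X] = 3*0.2667 + 44*0.0667 + 14*0.1333 + 0*0.3000 + 26*0.1000 + 20*0.1333
= 0.8001 + 2.9348 + 1.8662 + 0 + 2.6000 + 2.6660
= 10.8671

E[X] = 10.8671


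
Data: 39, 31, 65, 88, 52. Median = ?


Sorted: 31, 39, 52, 65, 88
n = 5 (odd)
Middle value = 52

Median = 52


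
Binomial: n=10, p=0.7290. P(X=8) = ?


C(10,8) = 45
p^8 = 0.079766
(1-p)^2 = 0.073441
P = 45 * 0.079766 * 0.073441 = 0.2636

P(X=8) = 0.2636


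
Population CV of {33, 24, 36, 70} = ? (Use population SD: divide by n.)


Mean = 40.7500
SD = 17.4553
CV = (17.4553/40.7500)*100 = 42.8351%

CV = 42.8351%


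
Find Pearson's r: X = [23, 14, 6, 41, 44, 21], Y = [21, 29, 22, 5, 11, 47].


Mean X = 24.8333, Mean Y = 22.5000
SD X = 13.655483, SD Y = 13.438130
Cov = -109.250000
r = -109.250000/(13.655483*13.438130) = -0.5954

r = -0.5954


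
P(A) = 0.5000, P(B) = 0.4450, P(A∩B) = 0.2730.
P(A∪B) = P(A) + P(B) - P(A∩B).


P(A∪B) = 0.5000 + 0.4450 - 0.2730
= 0.9450 - 0.2730
= 0.6720

P(A∪B) = 0.6720


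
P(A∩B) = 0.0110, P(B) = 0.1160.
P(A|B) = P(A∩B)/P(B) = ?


P(A|B) = 0.0110/0.1160 = 0.0948

P(A|B) = 0.0948


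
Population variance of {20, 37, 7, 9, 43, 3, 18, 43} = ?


Mean = 22.5000
Squared deviations: 6.2500, 210.2500, 240.2500, 182.2500, 420.2500, 380.2500, 20.2500, 420.2500
Sum = 1880.0000
Variance = 1880.0000/8 = 235.0000

Variance = 235.0000


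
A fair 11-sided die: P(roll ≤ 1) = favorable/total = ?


Favorable outcomes (roll ≤ 1): 1
Total outcomes = 11
P = 1/11 = 0.0909

P = 0.0909


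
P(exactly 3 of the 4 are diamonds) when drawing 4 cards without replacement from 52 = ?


Hypergeometric: P(X=3) = C(13,3)·C(39,1) / C(52,4)
= 286 × 39 / 270725
= 11154/270725 = 0.0412

P = 0.0412


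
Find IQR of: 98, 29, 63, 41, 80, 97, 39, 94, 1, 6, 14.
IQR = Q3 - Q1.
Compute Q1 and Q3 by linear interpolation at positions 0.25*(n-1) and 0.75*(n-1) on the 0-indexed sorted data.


Sorted: 1, 6, 14, 29, 39, 41, 63, 80, 94, 97, 98
Q1 (25th %ile) = 21.5000
Q3 (75th %ile) = 87.0000
IQR = 87.0000 - 21.5000 = 65.5000

IQR = 65.5000


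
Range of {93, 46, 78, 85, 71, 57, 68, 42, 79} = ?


Max = 93, Min = 42
Range = 93 - 42 = 51

Range = 51


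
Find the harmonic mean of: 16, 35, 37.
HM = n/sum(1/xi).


Sum of reciprocals = 1/16 + 1/35 + 1/37 = 0.118098
HM = 3/0.118098 = 25.4025

HM = 25.4025


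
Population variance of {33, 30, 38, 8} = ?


Mean = 27.2500
Squared deviations: 33.0625, 7.5625, 115.5625, 370.5625
Sum = 526.7500
Variance = 526.7500/4 = 131.6875

Variance = 131.6875


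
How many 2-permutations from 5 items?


P(5,2) = 5!/3!
= 120/6
= 20

P(5,2) = 20


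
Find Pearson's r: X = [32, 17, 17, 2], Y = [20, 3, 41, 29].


Mean X = 17.0000, Mean Y = 23.2500
SD X = 10.606602, SD Y = 13.863171
Cov = -33.750000
r = -33.750000/(10.606602*13.863171) = -0.2295

r = -0.2295


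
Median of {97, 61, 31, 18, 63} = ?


Sorted: 18, 31, 61, 63, 97
n = 5 (odd)
Middle value = 61

Median = 61


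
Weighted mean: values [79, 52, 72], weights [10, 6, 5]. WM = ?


Numerator = 79*10 + 52*6 + 72*5 = 1462
Denominator = 10 + 6 + 5 = 21
WM = 1462/21 = 69.6190

WM = 69.6190


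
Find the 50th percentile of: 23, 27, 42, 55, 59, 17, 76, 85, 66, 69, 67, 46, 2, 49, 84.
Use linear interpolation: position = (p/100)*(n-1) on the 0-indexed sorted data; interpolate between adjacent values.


Sorted: 2, 17, 23, 27, 42, 46, 49, 55, 59, 66, 67, 69, 76, 84, 85
n = 15
Index = 50/100 * 14 = 7.0000
Lower = data[7] = 55, Upper = data[8] = 59
P50 = 55 + 0*(4) = 55.0000

P50 = 55.0000
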